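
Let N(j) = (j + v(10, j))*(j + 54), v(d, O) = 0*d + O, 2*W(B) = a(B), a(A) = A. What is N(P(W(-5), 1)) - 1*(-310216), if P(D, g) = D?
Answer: 619917/2 ≈ 3.0996e+5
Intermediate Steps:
W(B) = B/2
v(d, O) = O (v(d, O) = 0 + O = O)
N(j) = 2*j*(54 + j) (N(j) = (j + j)*(j + 54) = (2*j)*(54 + j) = 2*j*(54 + j))
N(P(W(-5), 1)) - 1*(-310216) = 2*((½)*(-5))*(54 + (½)*(-5)) - 1*(-310216) = 2*(-5/2)*(54 - 5/2) + 310216 = 2*(-5/2)*(103/2) + 310216 = -515/2 + 310216 = 619917/2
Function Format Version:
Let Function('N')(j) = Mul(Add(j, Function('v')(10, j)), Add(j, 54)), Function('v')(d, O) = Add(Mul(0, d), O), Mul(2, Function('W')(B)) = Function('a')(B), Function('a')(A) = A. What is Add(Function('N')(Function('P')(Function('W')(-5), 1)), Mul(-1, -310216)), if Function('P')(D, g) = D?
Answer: Rational(619917, 2) ≈ 3.0996e+5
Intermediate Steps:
Function('W')(B) = Mul(Rational(1, 2), B)
Function('v')(d, O) = O (Function('v')(d, O) = Add(0, O) = O)
Function('N')(j) = Mul(2, j, Add(54, j)) (Function('N')(j) = Mul(Add(j, j), Add(j, 54)) = Mul(Mul(2, j), Add(54, j)) = Mul(2, j, Add(54, j)))
Add(Function('N')(Function('P')(Function('W')(-5), 1)), Mul(-1, -310216)) = Add(Mul(2, Mul(Rational(1, 2), -5), Add(54, Mul(Rational(1, 2), -5))), Mul(-1, -310216)) = Add(Mul(2, Rational(-5, 2), Add(54, Rational(-5, 2))), 310216) = Add(Mul(2, Rational(-5, 2), Rational(103, 2)), 310216) = Add(Rational(-515, 2), 310216) = Rational(619917, 2)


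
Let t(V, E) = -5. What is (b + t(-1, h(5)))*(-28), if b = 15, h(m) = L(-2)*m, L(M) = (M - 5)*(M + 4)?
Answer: -280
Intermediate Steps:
L(M) = (-5 + M)*(4 + M)
h(m) = -14*m (h(m) = (-20 + (-2)² - 1*(-2))*m = (-20 + 4 + 2)*m = -14*m)
(b + t(-1, h(5)))*(-28) = (15 - 5)*(-28) = 10*(-28) = -280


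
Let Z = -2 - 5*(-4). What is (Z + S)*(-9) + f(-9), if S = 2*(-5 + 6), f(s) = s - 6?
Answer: -195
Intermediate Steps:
f(s) = -6 + s
Z = 18 (Z = -2 + 20 = 18)
S = 2 (S = 2*1 = 2)
(Z + S)*(-9) + f(-9) = (18 + 2)*(-9) + (-6 - 9) = 20*(-9) - 15 = -180 - 15 = -195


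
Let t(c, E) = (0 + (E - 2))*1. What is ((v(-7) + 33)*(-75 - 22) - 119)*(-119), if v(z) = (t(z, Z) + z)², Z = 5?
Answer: 579768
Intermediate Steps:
t(c, E) = -2 + E (t(c, E) = (0 + (-2 + E))*1 = (-2 + E)*1 = -2 + E)
v(z) = (3 + z)² (v(z) = ((-2 + 5) + z)² = (3 + z)²)
((v(-7) + 33)*(-75 - 22) - 119)*(-119) = (((3 - 7)² + 33)*(-75 - 22) - 119)*(-119) = (((-4)² + 33)*(-97) - 119)*(-119) = ((16 + 33)*(-97) - 119)*(-119) = (49*(-97) - 119)*(-119) = (-4753 - 119)*(-119) = -4872*(-119) = 579768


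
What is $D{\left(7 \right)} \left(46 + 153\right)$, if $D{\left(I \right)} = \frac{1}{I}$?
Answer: $\frac{199}{7} \approx 28.429$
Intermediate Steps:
$D{\left(7 \right)} \left(46 + 153\right) = \frac{46 + 153}{7} = \frac{1}{7} \cdot 199 = \frac{199}{7}$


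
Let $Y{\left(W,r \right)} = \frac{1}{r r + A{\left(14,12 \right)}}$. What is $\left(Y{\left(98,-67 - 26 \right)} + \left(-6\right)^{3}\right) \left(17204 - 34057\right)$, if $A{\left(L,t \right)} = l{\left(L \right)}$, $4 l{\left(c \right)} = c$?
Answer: $\frac{62994457934}{17305} \approx 3.6402 \cdot 10^{6}$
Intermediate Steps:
$l{\left(c \right)} = \frac{c}{4}$
$A{\left(L,t \right)} = \frac{L}{4}$
$Y{\left(W,r \right)} = \frac{1}{\frac{7}{2} + r^{2}}$ ($Y{\left(W,r \right)} = \frac{1}{r r + \frac{1}{4} \cdot 14} = \frac{1}{r^{2} + \frac{7}{2}} = \frac{1}{\frac{7}{2} + r^{2}}$)
$\left(Y{\left(98,-67 - 26 \right)} + \left(-6\right)^{3}\right) \left(17204 - 34057\right) = \left(\frac{2}{7 + 2 \left(-67 - 26\right)^{2}} + \left(-6\right)^{3}\right) \left(17204 - 34057\right) = \left(\frac{2}{7 + 2 \left(-93\right)^{2}} - 216\right) \left(-16853\right) = \left(\frac{2}{7 + 2 \cdot 8649} - 216\right) \left(-16853\right) = \left(\frac{2}{7 + 17298} - 216\right) \left(-16853\right) = \left(\frac{2}{17305} - 216\right) \left(-16853\right) = \left(- \frac{3737878}{17305}\right) \left(-16853\right) = \frac{62994457934}{17305}$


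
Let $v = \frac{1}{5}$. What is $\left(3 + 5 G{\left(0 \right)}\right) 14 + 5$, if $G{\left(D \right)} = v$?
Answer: $61$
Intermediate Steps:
$v = \frac{1}{5} \approx 0.2$
$G{\left(D \right)} = \frac{1}{5}$
$\left(3 + 5 G{\left(0 \right)}\right) 14 + 5 = \left(3 + 5 \cdot \frac{1}{5}\right) 14 + 5 = \left(3 + 1\right) 14 + 5 = 4 \cdot 14 + 5 = 56 + 5 = 61$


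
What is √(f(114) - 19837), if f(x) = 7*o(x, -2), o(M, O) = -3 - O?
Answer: 22*I*√41 ≈ 140.87*I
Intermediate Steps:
f(x) = -7 (f(x) = 7*(-3 - 1*(-2)) = 7*(-3 + 2) = 7*(-1) = -7)
√(f(114) - 19837) = √(-7 - 19837) = √(-19844) = 22*I*√41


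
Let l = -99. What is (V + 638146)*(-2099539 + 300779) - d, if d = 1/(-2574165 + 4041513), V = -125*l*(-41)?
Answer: -345157878213418081/1467348 ≈ -2.3523e+11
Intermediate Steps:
V = -507375 (V = -125*(-99)*(-41) = 12375*(-41) = -507375)
d = 1/1467348 ≈ 6.8150e-7
(V + 638146)*(-2099539 + 300779) - d = (-507375 + 638146)*(-2099539 + 300779) - 1*1/1467348 = 130771*(-1798760) - 1/1467348 = -235225643960 - 1/1467348 = -345157878213418081/1467348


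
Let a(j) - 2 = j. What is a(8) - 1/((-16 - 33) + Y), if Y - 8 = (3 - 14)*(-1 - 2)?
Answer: 81/8 ≈ 10.125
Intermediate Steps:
Y = 41 (Y = 8 + (3 - 14)*(-1 - 2) = 8 - 11*(-3) = 8 + 33 = 41)
a(j) = 2 + j
a(8) - 1/((-16 - 33) + Y) = (2 + 8) - 1/((-16 - 33) + 41) = 10 - 1/(-49 + 41) = 10 - 1/(-8) = 10 - ⅛*(-1) = 10 + ⅛ = 81/8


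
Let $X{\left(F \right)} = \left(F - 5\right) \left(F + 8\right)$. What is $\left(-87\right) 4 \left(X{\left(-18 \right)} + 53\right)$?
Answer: $-98484$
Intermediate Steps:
$X{\left(F \right)} = \left(-5 + F\right) \left(8 + F\right)$
$\left(-87\right) 4 \left(X{\left(-18 \right)} + 53\right) = \left(-87\right) 4 \left(\left(-40 + \left(-18\right)^{2} + 3 \left(-18\right)\right) + 53\right) = - 348 \left(\left(-40 + 324 - 54\right) + 53\right) = - 348 \left(230 + 53\right) = \left(-348\right) 283 = -98484$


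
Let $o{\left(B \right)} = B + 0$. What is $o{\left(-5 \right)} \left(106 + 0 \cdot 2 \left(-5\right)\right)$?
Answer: $-530$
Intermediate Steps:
$o{\left(B \right)} = B$
$o{\left(-5 \right)} \left(106 + 0 \cdot 2 \left(-5\right)\right) = - 5 \left(106 + 0 \cdot 2 \left(-5\right)\right) = - 5 \left(106 + 0 \left(-5\right)\right) = - 5 \left(106 + 0\right) = \left(-5\right) 106 = -530$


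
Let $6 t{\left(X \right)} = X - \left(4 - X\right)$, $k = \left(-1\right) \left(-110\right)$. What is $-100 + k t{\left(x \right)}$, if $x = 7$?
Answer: $\frac{250}{3} \approx 83.333$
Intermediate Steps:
$k = 110$
$t{\left(X \right)} = - \frac{2}{3} + \frac{X}{3}$ ($t{\left(X \right)} = \frac{X - \left(4 - X\right)}{6} = \frac{X + \left(-4 + X\right)}{6} = \frac{-4 + 2 X}{6} = - \frac{2}{3} + \frac{X}{3}$)
$-100 + k t{\left(x \right)} = -100 + 110 \left(- \frac{2}{3} + \frac{1}{3} \cdot 7\right) = -100 + 110 \left(- \frac{2}{3} + \frac{7}{3}\right) = -100 + 110 \cdot \frac{5}{3} = -100 + \frac{550}{3} = \frac{250}{3}$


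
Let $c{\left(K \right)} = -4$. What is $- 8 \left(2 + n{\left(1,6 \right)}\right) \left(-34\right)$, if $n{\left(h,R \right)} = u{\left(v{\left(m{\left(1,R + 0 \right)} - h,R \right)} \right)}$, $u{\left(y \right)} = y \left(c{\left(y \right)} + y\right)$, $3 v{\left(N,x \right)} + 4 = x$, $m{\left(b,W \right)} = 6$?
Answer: $- \frac{544}{9} \approx -60.444$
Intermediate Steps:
$v{\left(N,x \right)} = - \frac{4}{3} + \frac{x}{3}$
$u{\left(y \right)} = y \left(-4 + y\right)$
$n{\left(h,R \right)} = \left(- \frac{16}{3} + \frac{R}{3}\right) \left(- \frac{4}{3} + \frac{R}{3}\right)$ ($n{\left(h,R \right)} = \left(- \frac{4}{3} + \frac{R}{3}\right) \left(-4 + \left(- \frac{4}{3} + \frac{R}{3}\right)\right) = \left(- \frac{4}{3} + \frac{R}{3}\right) \left(- \frac{16}{3} + \frac{R}{3}\right) = \left(- \frac{16}{3} + \frac{R}{3}\right) \left(- \frac{4}{3} + \frac{R}{3}\right)$)
$- 8 \left(2 + n{\left(1,6 \right)}\right) \left(-34\right) = - 8 \left(2 + \frac{\left(-16 + 6\right) \left(-4 + 6\right)}{9}\right) \left(-34\right) = - 8 \left(2 + \frac{1}{9} \left(-10\right) 2\right) \left(-34\right) = - 8 \left(2 - \frac{20}{9}\right) \left(-34\right) = \left(-8\right) \left(- \frac{2}{9}\right) \left(-34\right) = \frac{16}{9} \left(-34\right) = - \frac{544}{9}$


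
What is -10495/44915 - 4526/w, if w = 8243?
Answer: -57959115/74046869 ≈ -0.78274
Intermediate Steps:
-10495/44915 - 4526/w = -10495/44915 - 4526/8243 = -10495*1/44915 - 4526*1/8243 = -2099/8983 - 4526/8243 = -57959115/74046869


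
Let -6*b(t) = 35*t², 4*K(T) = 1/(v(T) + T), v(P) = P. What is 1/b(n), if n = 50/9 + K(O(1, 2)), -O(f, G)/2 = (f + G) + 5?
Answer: -7962624/1429570835 ≈ -0.0055699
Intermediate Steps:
O(f, G) = -10 - 2*G - 2*f (O(f, G) = -2*((f + G) + 5) = -2*((G + f) + 5) = -2*(5 + G + f) = -10 - 2*G - 2*f)
K(T) = 1/(8*T) (K(T) = 1/(4*(T + T)) = 1/(4*((2*T))) = (1/(2*T))/4 = 1/(8*T))
n = 6391/1152 (n = 50/9 + 1/(8*(-10 - 2*2 - 2*1)) = 50*(⅑) + 1/(8*(-10 - 4 - 2)) = 50/9 + (⅛)/(-16) = 50/9 + (⅛)*(-1/16) = 50/9 - 1/128 = 6391/1152 ≈ 5.5477)
b(t) = -35*t²/6
1/b(n) = 1/(-35*(6391/1152)²/6) = 1/(-35/6*40844881/1327104) = 1/(-1429570835/7962624) = -7962624/1429570835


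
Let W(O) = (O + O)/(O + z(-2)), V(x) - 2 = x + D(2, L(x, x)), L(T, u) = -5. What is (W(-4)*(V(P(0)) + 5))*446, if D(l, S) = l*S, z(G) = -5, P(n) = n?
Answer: -3568/3 ≈ -1189.3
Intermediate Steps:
D(l, S) = S*l
V(x) = -8 + x (V(x) = 2 + (x - 5*2) = 2 + (x - 10) = 2 + (-10 + x) = -8 + x)
W(O) = 2*O/(-5 + O) (W(O) = (O + O)/(O - 5) = (2*O)/(-5 + O) = 2*O/(-5 + O))
(W(-4)*(V(P(0)) + 5))*446 = ((2*(-4)/(-5 - 4))*((-8 + 0) + 5))*446 = ((2*(-4)/(-9))*(-8 + 5))*446 = ((2*(-4)*(-⅑))*(-3))*446 = ((8/9)*(-3))*446 = -8/3*446 = -3568/3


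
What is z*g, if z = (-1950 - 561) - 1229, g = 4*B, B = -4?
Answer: 59840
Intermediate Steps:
g = -16 (g = 4*(-4) = -16)
z = -3740 (z = -2511 - 1229 = -3740)
z*g = -3740*(-16) = 59840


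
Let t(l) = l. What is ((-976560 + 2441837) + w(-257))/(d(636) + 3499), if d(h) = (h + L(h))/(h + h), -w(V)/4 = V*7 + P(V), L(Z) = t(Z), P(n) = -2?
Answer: 1472481/3500 ≈ 420.71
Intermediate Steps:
L(Z) = Z
w(V) = 8 - 28*V (w(V) = -4*(V*7 - 2) = -4*(7*V - 2) = -4*(-2 + 7*V) = 8 - 28*V)
d(h) = 1 (d(h) = (h + h)/(h + h) = (2*h)/((2*h)) = (2*h)*(1/(2*h)) = 1)
((-976560 + 2441837) + w(-257))/(d(636) + 3499) = ((-976560 + 2441837) + (8 - 28*(-257)))/(1 + 3499) = (1465277 + (8 + 7196))/3500 = (1465277 + 7204)*(1/3500) = 1472481*(1/3500) = 1472481/3500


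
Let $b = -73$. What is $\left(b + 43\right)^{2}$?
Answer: $900$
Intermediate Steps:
$\left(b + 43\right)^{2} = \left(-73 + 43\right)^{2} = \left(-30\right)^{2} = 900$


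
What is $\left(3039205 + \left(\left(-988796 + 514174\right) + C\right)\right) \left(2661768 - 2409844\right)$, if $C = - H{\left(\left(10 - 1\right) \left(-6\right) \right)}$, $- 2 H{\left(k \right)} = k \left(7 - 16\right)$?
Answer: $646141225224$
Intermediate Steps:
$H{\left(k \right)} = \frac{9 k}{2}$ ($H{\left(k \right)} = - \frac{k \left(7 - 16\right)}{2} = - \frac{k \left(-9\right)}{2} = - \frac{\left(-9\right) k}{2} = \frac{9 k}{2}$)
$C = 243$ ($C = - \frac{9 \left(10 - 1\right) \left(-6\right)}{2} = - \frac{9 \cdot 9 \left(-6\right)}{2} = - \frac{9 \left(-54\right)}{2} = \left(-1\right) \left(-243\right) = 243$)
$\left(3039205 + \left(\left(-988796 + 514174\right) + C\right)\right) \left(2661768 - 2409844\right) = \left(3039205 + \left(\left(-988796 + 514174\right) + 243\right)\right) \left(2661768 - 2409844\right) = \left(3039205 + \left(-474622 + 243\right)\right) 251924 = \left(3039205 - 474379\right) 251924 = 2564826 \cdot 251924 = 646141225224$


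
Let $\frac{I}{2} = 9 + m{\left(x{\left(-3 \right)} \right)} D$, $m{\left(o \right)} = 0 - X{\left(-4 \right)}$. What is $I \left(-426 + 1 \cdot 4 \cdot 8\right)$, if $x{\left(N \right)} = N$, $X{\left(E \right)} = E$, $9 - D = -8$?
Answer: $-60676$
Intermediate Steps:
$D = 17$ ($D = 9 - -8 = 9 + 8 = 17$)
$m{\left(o \right)} = 4$ ($m{\left(o \right)} = 0 - -4 = 0 + 4 = 4$)
$I = 154$ ($I = 2 \left(9 + 4 \cdot 17\right) = 2 \left(9 + 68\right) = 2 \cdot 77 = 154$)
$I \left(-426 + 1 \cdot 4 \cdot 8\right) = 154 \left(-426 + 1 \cdot 4 \cdot 8\right) = 154 \left(-426 + 4 \cdot 8\right) = 154 \left(-426 + 32\right) = 154 \left(-394\right) = -60676$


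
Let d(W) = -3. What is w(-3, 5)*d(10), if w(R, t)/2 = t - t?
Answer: 0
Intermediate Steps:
w(R, t) = 0 (w(R, t) = 2*(t - t) = 2*0 = 0)
w(-3, 5)*d(10) = 0*(-3) = 0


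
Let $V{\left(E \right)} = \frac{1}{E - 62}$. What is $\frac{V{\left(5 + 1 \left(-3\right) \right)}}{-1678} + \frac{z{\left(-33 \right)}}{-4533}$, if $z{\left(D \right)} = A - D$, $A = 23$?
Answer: $- \frac{1877849}{152127480} \approx -0.012344$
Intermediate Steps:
$z{\left(D \right)} = 23 - D$
$V{\left(E \right)} = \frac{1}{-62 + E}$
$\frac{V{\left(5 + 1 \left(-3\right) \right)}}{-1678} + \frac{z{\left(-33 \right)}}{-4533} = \frac{1}{\left(-62 + \left(5 + 1 \left(-3\right)\right)\right) \left(-1678\right)} + \frac{23 - -33}{-4533} = \frac{1}{-62 + \left(5 - 3\right)} \left(- \frac{1}{1678}\right) + \left(23 + 33\right) \left(- \frac{1}{4533}\right) = \frac{1}{-62 + 2} \left(- \frac{1}{1678}\right) + 56 \left(- \frac{1}{4533}\right) = \frac{1}{-60} \left(- \frac{1}{1678}\right) - \frac{56}{4533} = \left(- \frac{1}{60}\right) \left(- \frac{1}{1678}\right) - \frac{56}{4533} = \frac{1}{100680} - \frac{56}{4533} = - \frac{1877849}{152127480}$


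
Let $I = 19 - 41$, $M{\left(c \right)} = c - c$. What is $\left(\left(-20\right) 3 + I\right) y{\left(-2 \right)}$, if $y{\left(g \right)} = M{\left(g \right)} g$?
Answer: $0$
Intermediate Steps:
$M{\left(c \right)} = 0$
$y{\left(g \right)} = 0$ ($y{\left(g \right)} = 0 g = 0$)
$I = -22$
$\left(\left(-20\right) 3 + I\right) y{\left(-2 \right)} = \left(\left(-20\right) 3 - 22\right) 0 = \left(-60 - 22\right) 0 = \left(-82\right) 0 = 0$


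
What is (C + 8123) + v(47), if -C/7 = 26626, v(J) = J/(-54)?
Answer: -9626033/54 ≈ -1.7826e+5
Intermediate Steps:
v(J) = -J/54 (v(J) = J*(-1/54) = -J/54)
C = -186382 (C = -7*26626 = -186382)
(C + 8123) + v(47) = (-186382 + 8123) - 1/54*47 = -178259 - 47/54 = -9626033/54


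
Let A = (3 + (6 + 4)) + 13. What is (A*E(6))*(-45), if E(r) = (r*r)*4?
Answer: -168480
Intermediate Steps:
E(r) = 4*r² (E(r) = r²*4 = 4*r²)
A = 26 (A = (3 + 10) + 13 = 13 + 13 = 26)
(A*E(6))*(-45) = (26*(4*6²))*(-45) = (26*(4*36))*(-45) = (26*144)*(-45) = 3744*(-45) = -168480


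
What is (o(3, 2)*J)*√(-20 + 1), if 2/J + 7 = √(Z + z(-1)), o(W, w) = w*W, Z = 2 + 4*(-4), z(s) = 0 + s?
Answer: 12*√19/(√15 + 7*I) ≈ 3.1654 - 5.7211*I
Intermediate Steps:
z(s) = s
Z = -14 (Z = 2 - 16 = -14)
o(W, w) = W*w
J = 2/(-7 + I*√15) (J = 2/(-7 + √(-14 - 1)) = 2/(-7 + √(-15)) = 2/(-7 + I*√15) ≈ -0.21875 - 0.12103*I)
(o(3, 2)*J)*√(-20 + 1) = ((3*2)*(-7/32 - I*√15/32))*√(-20 + 1) = (6*(-7/32 - I*√15/32))*√(-19) = (-21/16 - 3*I*√15/16)*(I*√19) = I*√19*(-21/16 - 3*I*√15/16)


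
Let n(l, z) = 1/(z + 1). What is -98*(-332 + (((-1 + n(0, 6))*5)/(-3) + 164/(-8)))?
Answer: 34405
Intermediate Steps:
n(l, z) = 1/(1 + z)
-98*(-332 + (((-1 + n(0, 6))*5)/(-3) + 164/(-8))) = -98*(-332 + (((-1 + 1/(1 + 6))*5)/(-3) + 164/(-8))) = -98*(-332 + (((-1 + 1/7)*5)*(-⅓) + 164*(-⅛))) = -98*(-332 + (((-1 + ⅐)*5)*(-⅓) - 41/2)) = -98*(-332 + (-6/7*5*(-⅓) - 41/2)) = -98*(-332 + (-30/7*(-⅓) - 41/2)) = -98*(-332 + (10/7 - 41/2)) = -98*(-332 - 267/14) = -98*(-4915/14) = 34405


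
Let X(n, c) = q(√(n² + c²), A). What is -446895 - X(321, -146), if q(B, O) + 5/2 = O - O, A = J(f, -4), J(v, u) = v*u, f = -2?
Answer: -893785/2 ≈ -4.4689e+5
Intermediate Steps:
J(v, u) = u*v
A = 8 (A = -4*(-2) = 8)
q(B, O) = -5/2 (q(B, O) = -5/2 + (O - O) = -5/2 + 0 = -5/2)
X(n, c) = -5/2
-446895 - X(321, -146) = -446895 - 1*(-5/2) = -446895 + 5/2 = -893785/2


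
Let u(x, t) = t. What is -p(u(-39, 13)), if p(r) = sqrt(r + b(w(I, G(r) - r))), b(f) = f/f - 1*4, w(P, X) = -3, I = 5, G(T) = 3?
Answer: -sqrt(10) ≈ -3.1623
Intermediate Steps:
b(f) = -3 (b(f) = 1 - 4 = -3)
p(r) = sqrt(-3 + r) (p(r) = sqrt(r - 3) = sqrt(-3 + r))
-p(u(-39, 13)) = -sqrt(-3 + 13) = -sqrt(10)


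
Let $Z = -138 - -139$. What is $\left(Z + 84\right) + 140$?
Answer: $225$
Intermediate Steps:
$Z = 1$ ($Z = -138 + 139 = 1$)
$\left(Z + 84\right) + 140 = \left(1 + 84\right) + 140 = 85 + 140 = 225$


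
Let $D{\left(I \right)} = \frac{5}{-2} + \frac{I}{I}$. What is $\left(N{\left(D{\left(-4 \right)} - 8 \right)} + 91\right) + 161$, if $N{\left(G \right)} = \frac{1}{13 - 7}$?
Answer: $\frac{1513}{6} \approx 252.17$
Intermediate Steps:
$D{\left(I \right)} = - \frac{3}{2}$ ($D{\left(I \right)} = 5 \left(- \frac{1}{2}\right) + 1 = - \frac{5}{2} + 1 = - \frac{3}{2}$)
$N{\left(G \right)} = \frac{1}{6}$
$\left(N{\left(D{\left(-4 \right)} - 8 \right)} + 91\right) + 161 = \left(\frac{1}{6} + 91\right) + 161 = \frac{547}{6} + 161 = \frac{1513}{6}$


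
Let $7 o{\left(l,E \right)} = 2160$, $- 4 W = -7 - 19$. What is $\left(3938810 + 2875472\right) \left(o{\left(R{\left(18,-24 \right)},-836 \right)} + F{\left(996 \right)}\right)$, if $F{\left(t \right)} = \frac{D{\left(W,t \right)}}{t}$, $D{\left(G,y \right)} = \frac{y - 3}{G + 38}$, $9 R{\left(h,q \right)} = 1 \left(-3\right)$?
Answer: $\frac{108736032795137}{51709} \approx 2.1028 \cdot 10^{9}$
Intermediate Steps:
$W = \frac{13}{2}$ ($W = - \frac{-7 - 19}{4} = \left(- \frac{1}{4}\right) \left(-26\right) = \frac{13}{2} \approx 6.5$)
$R{\left(h,q \right)} = - \frac{1}{3}$ ($R{\left(h,q \right)} = \frac{1 \left(-3\right)}{9} = \frac{1}{9} \left(-3\right) = - \frac{1}{3}$)
$D{\left(G,y \right)} = \frac{-3 + y}{38 + G}$
$o{\left(l,E \right)} = \frac{2160}{7}$ ($o{\left(l,E \right)} = \frac{1}{7} \cdot 2160 = \frac{2160}{7}$)
$F{\left(t \right)} = \frac{- \frac{6}{89} + \frac{2 t}{89}}{t}$ ($F{\left(t \right)} = \frac{\frac{1}{38 + \frac{13}{2}} \left(-3 + t\right)}{t} = \frac{\frac{1}{\frac{89}{2}} \left(-3 + t\right)}{t} = \frac{\frac{2}{89} \left(-3 + t\right)}{t} = \frac{- \frac{6}{89} + \frac{2 t}{89}}{t}$)
$\left(3938810 + 2875472\right) \left(o{\left(R{\left(18,-24 \right)},-836 \right)} + F{\left(996 \right)}\right) = \left(3938810 + 2875472\right) \left(\frac{2160}{7} + \frac{2 \left(-3 + 996\right)}{89 \cdot 996}\right) = 6814282 \left(\frac{2160}{7} + \frac{2}{89} \cdot \frac{1}{996} \cdot 993\right) = 6814282 \left(\frac{2160}{7} + \frac{331}{14774}\right) = 6814282 \cdot \frac{31914157}{103418} = \frac{108736032795137}{51709}$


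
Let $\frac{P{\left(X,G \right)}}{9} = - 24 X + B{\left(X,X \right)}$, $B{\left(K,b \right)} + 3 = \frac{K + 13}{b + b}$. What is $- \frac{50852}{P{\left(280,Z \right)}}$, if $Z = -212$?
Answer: $\frac{28477120}{33881283} \approx 0.8405$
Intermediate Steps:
$B{\left(K,b \right)} = -3 + \frac{13 + K}{2 b}$ ($B{\left(K,b \right)} = -3 + \frac{K + 13}{b + b} = -3 + \frac{13 + K}{2 b}$)
$P{\left(X,G \right)} = - 216 X + \frac{9 \left(13 - 5 X\right)}{2 X}$ ($P{\left(X,G \right)} = 9 \left(- 24 X + \frac{13 + X - 6 X}{2 X}\right) = 9 \left(- 24 X + \frac{13 - 5 X}{2 X}\right) = - 216 X + \frac{9 \left(13 - 5 X\right)}{2 X}$)
$- \frac{50852}{P{\left(280,Z \right)}} = - \frac{50852}{- \frac{45}{2} - 60480 + \frac{117}{2 \cdot 280}} = - \frac{50852}{- \frac{45}{2} - 60480 + \frac{117}{2} \cdot \frac{1}{280}} = - \frac{50852}{- \frac{45}{2} - 60480 + \frac{117}{560}} = - \frac{50852}{- \frac{33881283}{560}} = \left(-50852\right) \left(- \frac{560}{33881283}\right) = \frac{28477120}{33881283}$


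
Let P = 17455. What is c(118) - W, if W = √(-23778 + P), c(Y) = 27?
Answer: 27 - I*√6323 ≈ 27.0 - 79.517*I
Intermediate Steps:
W = I*√6323 (W = √(-23778 + 17455) = √(-6323) = I*√6323 ≈ 79.517*I)
c(118) - W = 27 - I*√6323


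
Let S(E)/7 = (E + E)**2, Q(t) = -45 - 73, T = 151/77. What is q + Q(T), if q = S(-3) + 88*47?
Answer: 4270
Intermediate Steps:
T = 151/77 (T = 151*(1/77) = 151/77 ≈ 1.9610)
Q(t) = -118
S(E) = 28*E**2 (S(E) = 7*(E + E)**2 = 7*(2*E)**2 = 7*(4*E**2) = 28*E**2)
q = 4388 (q = 28*(-3)**2 + 88*47 = 28*9 + 4136 = 252 + 4136 = 4388)
q + Q(T) = 4388 - 118 = 4270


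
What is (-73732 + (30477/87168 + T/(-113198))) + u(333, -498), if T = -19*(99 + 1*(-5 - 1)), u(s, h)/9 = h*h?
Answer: 3549419034937593/1644540544 ≈ 2.1583e+6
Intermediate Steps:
u(s, h) = 9*h² (u(s, h) = 9*(h*h) = 9*h²)
T = -1767 (T = -19*(99 + 1*(-6)) = -19*(99 - 6) = -19*93 = -1767)
(-73732 + (30477/87168 + T/(-113198))) + u(333, -498) = (-73732 + (30477/87168 - 1767/(-113198))) + 9*(-498)² = (-73732 + (30477*(1/87168) - 1767*(-1/113198))) + 9*248004 = (-73732 + (10159/29056 + 1767/113198)) + 2232036 = (-73732 + 600660217/1644540544) + 2232036 = -121254662729991/1644540544 + 2232036 = 3549419034937593/1644540544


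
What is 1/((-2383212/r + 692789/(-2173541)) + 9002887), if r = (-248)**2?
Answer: 33420366416/300878476687270905 ≈ 1.1108e-7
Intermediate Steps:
r = 61504
1/((-2383212/r + 692789/(-2173541)) + 9002887) = 1/((-2383212/61504 + 692789/(-2173541)) + 9002887) = 1/((-2383212*1/61504 + 692789*(-1/2173541)) + 9002887) = 1/((-595803/15376 - 692789/2173541) + 9002887) = 1/(-1305654572087/33420366416 + 9002887) = 1/(300878476687270905/33420366416) = 33420366416/300878476687270905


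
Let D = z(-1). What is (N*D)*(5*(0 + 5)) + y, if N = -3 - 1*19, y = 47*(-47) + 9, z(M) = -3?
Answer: -550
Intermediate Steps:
D = -3
y = -2200 (y = -2209 + 9 = -2200)
N = -22 (N = -3 - 19 = -22)
(N*D)*(5*(0 + 5)) + y = (-22*(-3))*(5*(0 + 5)) - 2200 = 66*(5*5) - 2200 = 66*25 - 2200 = 1650 - 2200 = -550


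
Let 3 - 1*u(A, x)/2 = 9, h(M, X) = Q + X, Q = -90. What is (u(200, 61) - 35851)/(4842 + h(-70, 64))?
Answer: -35863/4816 ≈ -7.4466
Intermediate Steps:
h(M, X) = -90 + X
u(A, x) = -12 (u(A, x) = 6 - 2*9 = 6 - 18 = -12)
(u(200, 61) - 35851)/(4842 + h(-70, 64)) = (-12 - 35851)/(4842 + (-90 + 64)) = -35863/(4842 - 26) = -35863/4816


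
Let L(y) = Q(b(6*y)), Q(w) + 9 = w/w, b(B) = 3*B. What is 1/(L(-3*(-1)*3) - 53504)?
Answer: -1/53512 ≈ -1.8687e-5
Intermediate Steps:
Q(w) = -8 (Q(w) = -9 + w/w = -9 + 1 = -8)
L(y) = -8
1/(L(-3*(-1)*3) - 53504) = 1/(-8 - 53504) = 1/(-53512) = -1/53512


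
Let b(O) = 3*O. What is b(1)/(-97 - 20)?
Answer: -1/39 ≈ -0.025641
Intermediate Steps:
b(1)/(-97 - 20) = (3*1)/(-97 - 20) = 3/(-117) = -1/117*3 = -1/39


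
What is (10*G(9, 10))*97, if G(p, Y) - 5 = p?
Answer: 13580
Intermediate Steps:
G(p, Y) = 5 + p
(10*G(9, 10))*97 = (10*(5 + 9))*97 = (10*14)*97 = 140*97 = 13580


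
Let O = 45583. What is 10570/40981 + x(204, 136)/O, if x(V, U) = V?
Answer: 490172434/1868036923 ≈ 0.26240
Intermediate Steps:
10570/40981 + x(204, 136)/O = 10570/40981 + 204/45583 = 490172434/1868036923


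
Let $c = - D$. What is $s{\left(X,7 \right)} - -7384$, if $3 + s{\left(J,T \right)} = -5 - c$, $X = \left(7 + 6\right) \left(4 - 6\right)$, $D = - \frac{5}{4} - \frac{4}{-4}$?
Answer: $\frac{29503}{4} \approx 7375.8$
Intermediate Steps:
$D = - \frac{1}{4}$ ($D = \left(-5\right) \frac{1}{4} - -1 = - \frac{5}{4} + 1 = - \frac{1}{4} \approx -0.25$)
$X = -26$ ($X = 13 \left(-2\right) = -26$)
$c = \frac{1}{4}$ ($c = \left(-1\right) \left(- \frac{1}{4}\right) = \frac{1}{4} \approx 0.25$)
$s{\left(J,T \right)} = - \frac{33}{4}$ ($s{\left(J,T \right)} = -3 - \frac{21}{4} = - \frac{33}{4}$)
$s{\left(X,7 \right)} - -7384 = - \frac{33}{4} - -7384 = - \frac{33}{4} + 7384 = \frac{29503}{4}$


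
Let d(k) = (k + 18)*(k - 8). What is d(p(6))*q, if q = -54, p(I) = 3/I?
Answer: 14985/2 ≈ 7492.5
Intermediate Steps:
d(k) = (-8 + k)*(18 + k) (d(k) = (18 + k)*(-8 + k) = (-8 + k)*(18 + k))
d(p(6))*q = (-144 + (3/6)**2 + 10*(3/6))*(-54) = (-144 + (3*(1/6))**2 + 10*(3*(1/6)))*(-54) = (-144 + (1/2)**2 + 10*(1/2))*(-54) = (-144 + 1/4 + 5)*(-54) = -555/4*(-54) = 14985/2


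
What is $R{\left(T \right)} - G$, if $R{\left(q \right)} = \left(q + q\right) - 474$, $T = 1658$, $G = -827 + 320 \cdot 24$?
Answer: $-4011$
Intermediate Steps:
$G = 6853$ ($G = -827 + 7680 = 6853$)
$R{\left(q \right)} = -474 + 2 q$ ($R{\left(q \right)} = 2 q - 474 = -474 + 2 q$)
$R{\left(T \right)} - G = \left(-474 + 2 \cdot 1658\right) - 6853 = \left(-474 + 3316\right) - 6853 = 2842 - 6853 = -4011$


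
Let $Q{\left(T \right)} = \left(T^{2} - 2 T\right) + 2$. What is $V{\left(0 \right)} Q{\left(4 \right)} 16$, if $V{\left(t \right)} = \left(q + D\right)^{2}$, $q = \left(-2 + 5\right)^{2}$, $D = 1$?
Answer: $16000$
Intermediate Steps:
$Q{\left(T \right)} = 2 + T^{2} - 2 T$
$q = 9$ ($q = 3^{2} = 9$)
$V{\left(t \right)} = 100$ ($V{\left(t \right)} = \left(9 + 1\right)^{2} = 10^{2} = 100$)
$V{\left(0 \right)} Q{\left(4 \right)} 16 = 100 \left(2 + 4^{2} - 8\right) 16 = 100 \left(2 + 16 - 8\right) 16 = 100 \cdot 10 \cdot 16 = 1000 \cdot 16 = 16000$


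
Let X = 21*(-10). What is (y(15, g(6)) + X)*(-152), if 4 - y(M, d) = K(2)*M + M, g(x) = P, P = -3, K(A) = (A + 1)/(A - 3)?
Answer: 26752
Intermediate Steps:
X = -210
K(A) = (1 + A)/(-3 + A)
g(x) = -3
y(M, d) = 4 + 2*M (y(M, d) = 4 - (((1 + 2)/(-3 + 2))*M + M) = 4 - ((3/(-1))*M + M) = 4 - ((-1*3)*M + M) = 4 - (-3*M + M) = 4 - (-2)*M = 4 + 2*M)
(y(15, g(6)) + X)*(-152) = ((4 + 2*15) - 210)*(-152) = ((4 + 30) - 210)*(-152) = (34 - 210)*(-152) = -176*(-152) = 26752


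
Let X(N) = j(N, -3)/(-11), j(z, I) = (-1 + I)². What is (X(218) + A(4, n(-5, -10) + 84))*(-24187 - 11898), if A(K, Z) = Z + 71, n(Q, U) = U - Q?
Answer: -58962890/11 ≈ -5.3603e+6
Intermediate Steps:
A(K, Z) = 71 + Z
X(N) = -16/11 (X(N) = (-1 - 3)²/(-11) = (-4)²*(-1/11) = 16*(-1/11) = -16/11)
(X(218) + A(4, n(-5, -10) + 84))*(-24187 - 11898) = (-16/11 + (71 + ((-10 - 1*(-5)) + 84)))*(-24187 - 11898) = (-16/11 + (71 + ((-10 + 5) + 84)))*(-36085) = (-16/11 + (71 + (-5 + 84)))*(-36085) = (-16/11 + (71 + 79))*(-36085) = (-16/11 + 150)*(-36085) = (1634/11)*(-36085) = -58962890/11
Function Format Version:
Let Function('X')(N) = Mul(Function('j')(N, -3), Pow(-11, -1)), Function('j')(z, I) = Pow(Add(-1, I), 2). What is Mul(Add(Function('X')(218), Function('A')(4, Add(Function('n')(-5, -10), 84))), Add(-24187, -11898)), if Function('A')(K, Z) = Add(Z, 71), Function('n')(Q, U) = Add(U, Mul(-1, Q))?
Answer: Rational(-58962890, 11) ≈ -5.3603e+6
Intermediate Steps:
Function('A')(K, Z) = Add(71, Z)
Function('X')(N) = Rational(-16, 11) (Function('X')(N) = Mul(Pow(Add(-1, -3), 2), Pow(-11, -1)) = Mul(Pow(-4, 2), Rational(-1, 11)) = Mul(16, Rational(-1, 11)) = Rational(-16, 11))
Mul(Add(Function('X')(218), Function('A')(4, Add(Function('n')(-5, -10), 84))), Add(-24187, -11898)) = Mul(Add(Rational(-16, 11), Add(71, Add(Add(-10, Mul(-1, -5)), 84))), Add(-24187, -11898)) = Mul(Add(Rational(-16, 11), Add(71, Add(Add(-10, 5), 84))), -36085) = Mul(Add(Rational(-16, 11), Add(71, Add(-5, 84))), -36085) = Mul(Add(Rational(-16, 11), Add(71, 79)), -36085) = Mul(Add(Rational(-16, 11), 150), -36085) = Mul(Rational(1634, 11), -36085) = Rational(-58962890, 11)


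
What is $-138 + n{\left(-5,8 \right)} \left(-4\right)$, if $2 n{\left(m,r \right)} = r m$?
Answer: $-58$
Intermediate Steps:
$n{\left(m,r \right)} = \frac{m r}{2}$ ($n{\left(m,r \right)} = \frac{r m}{2} = \frac{m r}{2}$)
$-138 + n{\left(-5,8 \right)} \left(-4\right) = -138 + \frac{1}{2} \left(-5\right) 8 \left(-4\right) = -138 - -80 = -138 + 80 = -58$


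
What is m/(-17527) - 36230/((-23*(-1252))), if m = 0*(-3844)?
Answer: -18115/14398 ≈ -1.2582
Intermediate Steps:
m = 0
m/(-17527) - 36230/((-23*(-1252))) = 0/(-17527) - 36230/((-23*(-1252))) = 0*(-1/17527) - 36230/28796 = 0 - 36230*1/28796 = 0 - 18115/14398 = -18115/14398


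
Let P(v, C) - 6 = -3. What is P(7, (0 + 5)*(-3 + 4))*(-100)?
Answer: -300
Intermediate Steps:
P(v, C) = 3 (P(v, C) = 6 - 3 = 3)
P(7, (0 + 5)*(-3 + 4))*(-100) = 3*(-100) = -300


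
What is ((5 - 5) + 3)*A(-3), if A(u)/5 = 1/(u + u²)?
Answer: 5/2 ≈ 2.5000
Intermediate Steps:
A(u) = 5/(u + u²)
((5 - 5) + 3)*A(-3) = ((5 - 5) + 3)*(5/(-3*(1 - 3))) = (0 + 3)*(5*(-⅓)/(-2)) = 3*(5*(-⅓)*(-½)) = 3*(⅚) = 5/2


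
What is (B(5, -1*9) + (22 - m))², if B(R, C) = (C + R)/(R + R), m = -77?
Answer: 243049/25 ≈ 9722.0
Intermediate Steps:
B(R, C) = (C + R)/(2*R) (B(R, C) = (C + R)/((2*R)) = (C + R)*(1/(2*R)) = (C + R)/(2*R))
(B(5, -1*9) + (22 - m))² = ((½)*(-1*9 + 5)/5 + (22 - 1*(-77)))² = ((½)*(⅕)*(-9 + 5) + (22 + 77))² = ((½)*(⅕)*(-4) + 99)² = (-⅖ + 99)² = (493/5)² = 243049/25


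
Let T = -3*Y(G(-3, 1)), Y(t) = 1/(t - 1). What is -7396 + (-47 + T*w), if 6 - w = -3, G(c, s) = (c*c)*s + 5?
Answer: -96786/13 ≈ -7445.1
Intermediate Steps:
G(c, s) = 5 + s*c² (G(c, s) = c²*s + 5 = s*c² + 5 = 5 + s*c²)
w = 9 (w = 6 - 1*(-3) = 6 + 3 = 9)
Y(t) = 1/(-1 + t)
T = -3/13 (T = -3/(-1 + (5 + 1*(-3)²)) = -3/(-1 + (5 + 1*9)) = -3/(-1 + (5 + 9)) = -3/(-1 + 14) = -3/13 ≈ -0.23077)
-7396 + (-47 + T*w) = -7396 + (-47 - 3/13*9) = -7396 + (-47 - 27/13) = -7396 - 638/13 = -96786/13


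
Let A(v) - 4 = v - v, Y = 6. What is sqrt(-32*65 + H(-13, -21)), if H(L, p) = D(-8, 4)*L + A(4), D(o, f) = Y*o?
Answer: 22*I*sqrt(3) ≈ 38.105*I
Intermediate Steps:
A(v) = 4 (A(v) = 4 + (v - v) = 4 + 0 = 4)
D(o, f) = 6*o
H(L, p) = 4 - 48*L (H(L, p) = (6*(-8))*L + 4 = -48*L + 4 = 4 - 48*L)
sqrt(-32*65 + H(-13, -21)) = sqrt(-32*65 + (4 - 48*(-13))) = sqrt(-2080 + (4 + 624)) = sqrt(-2080 + 628) = sqrt(-1452) = 22*I*sqrt(3)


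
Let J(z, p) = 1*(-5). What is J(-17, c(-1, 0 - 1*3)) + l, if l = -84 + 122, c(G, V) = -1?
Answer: 33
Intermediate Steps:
l = 38
J(z, p) = -5
J(-17, c(-1, 0 - 1*3)) + l = -5 + 38 = 33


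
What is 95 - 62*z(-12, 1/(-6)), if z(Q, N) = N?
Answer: 316/3 ≈ 105.33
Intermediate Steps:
95 - 62*z(-12, 1/(-6)) = 95 - 62/(-6) = 95 - 62*(-⅙) = 95 + 31/3 = 316/3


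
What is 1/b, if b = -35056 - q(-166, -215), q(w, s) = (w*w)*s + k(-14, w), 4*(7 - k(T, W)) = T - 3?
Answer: 4/23557891 ≈ 1.6979e-7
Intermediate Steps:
k(T, W) = 31/4 - T/4 (k(T, W) = 7 - (T - 3)/4 = 7 - (-3 + T)/4 = 7 + (3/4 - T/4) = 31/4 - T/4)
q(w, s) = 45/4 + s*w**2 (q(w, s) = (w*w)*s + (31/4 - 1/4*(-14)) = w**2*s + (31/4 + 7/2) = s*w**2 + 45/4 = 45/4 + s*w**2)
b = 23557891/4 (b = -35056 - (45/4 - 215*(-166)**2) = -35056 - (45/4 - 215*27556) = -35056 - (45/4 - 5924540) = -35056 - 1*(-23698115/4) = -35056 + 23698115/4 = 23557891/4 ≈ 5.8895e+6)
1/b = 1/(23557891/4) = 4/23557891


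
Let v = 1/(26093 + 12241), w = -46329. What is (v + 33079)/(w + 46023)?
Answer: -1268050387/11730204 ≈ -108.10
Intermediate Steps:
v = 1/38334 ≈ 2.6086e-5
(v + 33079)/(w + 46023) = (1/38334 + 33079)/(-46329 + 46023) = (1268050387/38334)/(-306) = (1268050387/38334)*(-1/306) = -1268050387/11730204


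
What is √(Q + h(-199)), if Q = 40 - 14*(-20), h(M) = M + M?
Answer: I*√78 ≈ 8.8318*I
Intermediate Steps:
h(M) = 2*M
Q = 320 (Q = 40 + 280 = 320)
√(Q + h(-199)) = √(320 + 2*(-199)) = √(320 - 398) = √(-78) = I*√78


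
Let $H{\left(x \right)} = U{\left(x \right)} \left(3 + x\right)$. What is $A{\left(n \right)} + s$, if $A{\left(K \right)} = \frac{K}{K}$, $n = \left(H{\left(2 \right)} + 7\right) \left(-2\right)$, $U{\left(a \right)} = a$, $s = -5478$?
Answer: $-5477$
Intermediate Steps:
$H{\left(x \right)} = x \left(3 + x\right)$
$n = -34$ ($n = \left(2 \left(3 + 2\right) + 7\right) \left(-2\right) = \left(2 \cdot 5 + 7\right) \left(-2\right) = \left(10 + 7\right) \left(-2\right) = 17 \left(-2\right) = -34$)
$A{\left(K \right)} = 1$
$A{\left(n \right)} + s = 1 - 5478 = -5477$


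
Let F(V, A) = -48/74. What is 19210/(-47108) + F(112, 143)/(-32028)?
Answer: -948475457/2326028162 ≈ -0.40777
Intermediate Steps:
F(V, A) = -24/37 (F(V, A) = -48*1/74 = -24/37)
19210/(-47108) + F(112, 143)/(-32028) = 19210/(-47108) - 24/37/(-32028) = 19210*(-1/47108) - 24/37*(-1/32028) = -9605/23554 + 2/98753 = -948475457/2326028162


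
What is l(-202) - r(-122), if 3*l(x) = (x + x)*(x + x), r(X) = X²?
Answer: 118564/3 ≈ 39521.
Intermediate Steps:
l(x) = 4*x²/3 (l(x) = ((x + x)*(x + x))/3 = ((2*x)*(2*x))/3 = (4*x²)/3 = 4*x²/3)
l(-202) - r(-122) = (4/3)*(-202)² - 1*(-122)² = (4/3)*40804 - 1*14884 = 163216/3 - 14884 = 118564/3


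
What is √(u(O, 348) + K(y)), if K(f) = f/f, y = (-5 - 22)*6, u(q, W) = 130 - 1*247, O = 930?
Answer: 2*I*√29 ≈ 10.77*I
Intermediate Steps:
u(q, W) = -117 (u(q, W) = 130 - 247 = -117)
y = -162 (y = -27*6 = -162)
K(f) = 1
√(u(O, 348) + K(y)) = √(-117 + 1) = √(-116) = 2*I*√29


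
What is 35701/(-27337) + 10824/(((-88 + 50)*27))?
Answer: -55420819/4674627 ≈ -11.856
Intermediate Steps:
35701/(-27337) + 10824/(((-88 + 50)*27)) = 35701*(-1/27337) + 10824/((-38*27)) = -35701/27337 + 10824/(-1026) = -35701/27337 + 10824*(-1/1026) = -35701/27337 - 1804/171 = -55420819/4674627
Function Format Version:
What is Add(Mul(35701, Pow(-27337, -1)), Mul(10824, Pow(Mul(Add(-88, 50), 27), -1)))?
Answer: Rational(-55420819, 4674627) ≈ -11.856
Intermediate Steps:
Add(Mul(35701, Pow(-27337, -1)), Mul(10824, Pow(Mul(Add(-88, 50), 27), -1))) = Add(Mul(35701, Rational(-1, 27337)), Mul(10824, Pow(Mul(-38, 27), -1))) = Add(Rational(-35701, 27337), Mul(10824, Pow(-1026, -1))) = Add(Rational(-35701, 27337), Mul(10824, Rational(-1, 1026))) = Add(Rational(-35701, 27337), Rational(-1804, 171)) = Rational(-55420819, 4674627)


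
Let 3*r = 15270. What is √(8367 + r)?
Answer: √13457 ≈ 116.00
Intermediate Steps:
r = 5090 (r = (⅓)*15270 = 5090)
√(8367 + r) = √(8367 + 5090) = √13457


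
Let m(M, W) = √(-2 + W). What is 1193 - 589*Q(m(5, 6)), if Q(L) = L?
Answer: 15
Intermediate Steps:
1193 - 589*Q(m(5, 6)) = 1193 - 589*√(-2 + 6) = 1193 - 589*√4 = 1193 - 589*2 = 1193 - 1178 = 15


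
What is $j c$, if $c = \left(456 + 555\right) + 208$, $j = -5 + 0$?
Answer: $-6095$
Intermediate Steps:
$j = -5$
$c = 1219$ ($c = 1011 + 208 = 1219$)
$j c = \left(-5\right) 1219 = -6095$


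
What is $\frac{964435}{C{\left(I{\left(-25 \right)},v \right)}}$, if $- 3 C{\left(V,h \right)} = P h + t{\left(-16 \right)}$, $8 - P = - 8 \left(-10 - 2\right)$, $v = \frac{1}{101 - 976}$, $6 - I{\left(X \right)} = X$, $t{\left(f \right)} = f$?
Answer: $\frac{2531641875}{13912} \approx 1.8198 \cdot 10^{5}$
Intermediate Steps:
$I{\left(X \right)} = 6 - X$
$v = - \frac{1}{875}$ ($v = \frac{1}{-875} = - \frac{1}{875} \approx -0.0011429$)
$P = -88$ ($P = 8 - - 8 \left(-10 - 2\right) = 8 - \left(-8\right) \left(-12\right) = 8 - 96 = -88$)
$C{\left(V,h \right)} = \frac{16}{3} + \frac{88 h}{3}$ ($C{\left(V,h \right)} = - \frac{- 88 h - 16}{3} = - \frac{-16 - 88 h}{3} = \frac{16}{3} + \frac{88 h}{3}$)
$\frac{964435}{C{\left(I{\left(-25 \right)},v \right)}} = \frac{964435}{\frac{16}{3} + \frac{88}{3} \left(- \frac{1}{875}\right)} = \frac{964435}{\frac{16}{3} - \frac{88}{2625}} = \frac{964435}{\frac{13912}{2625}} = 964435 \cdot \frac{2625}{13912} = \frac{2531641875}{13912}$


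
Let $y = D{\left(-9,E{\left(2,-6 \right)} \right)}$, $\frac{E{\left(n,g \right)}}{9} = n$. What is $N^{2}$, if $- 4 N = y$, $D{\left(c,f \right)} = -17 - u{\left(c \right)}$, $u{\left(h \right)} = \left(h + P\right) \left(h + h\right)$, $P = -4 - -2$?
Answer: $\frac{46225}{16} \approx 2889.1$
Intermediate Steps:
$E{\left(n,g \right)} = 9 n$
$P = -2$ ($P = -4 + 2 = -2$)
$u{\left(h \right)} = 2 h \left(-2 + h\right)$ ($u{\left(h \right)} = \left(h - 2\right) \left(h + h\right) = \left(-2 + h\right) 2 h = 2 h \left(-2 + h\right)$)
$D{\left(c,f \right)} = -17 - 2 c \left(-2 + c\right)$
$y = -215$ ($y = -17 - - 18 \left(-2 - 9\right) = -17 - \left(-18\right) \left(-11\right) = -17 - 198 = -215$)
$N = \frac{215}{4}$ ($N = \left(- \frac{1}{4}\right) \left(-215\right) = \frac{215}{4} \approx 53.75$)
$N^{2} = \left(\frac{215}{4}\right)^{2} = \frac{46225}{16}$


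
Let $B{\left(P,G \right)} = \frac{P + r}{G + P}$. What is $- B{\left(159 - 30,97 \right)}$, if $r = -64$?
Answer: $- \frac{65}{226} \approx -0.28761$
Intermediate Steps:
$B{\left(P,G \right)} = \frac{-64 + P}{G + P}$ ($B{\left(P,G \right)} = \frac{P - 64}{G + P} = \frac{-64 + P}{G + P}$)
$- B{\left(159 - 30,97 \right)} = - \frac{-64 + \left(159 - 30\right)}{97 + \left(159 - 30\right)} = - \frac{-64 + 129}{97 + 129} = - \frac{65}{226}$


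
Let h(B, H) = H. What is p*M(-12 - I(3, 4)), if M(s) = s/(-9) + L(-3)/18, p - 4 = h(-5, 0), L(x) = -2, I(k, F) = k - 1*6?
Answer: 32/9 ≈ 3.5556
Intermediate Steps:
I(k, F) = -6 + k (I(k, F) = k - 6 = -6 + k)
p = 4 (p = 4 + 0 = 4)
M(s) = -⅑ - s/9 (M(s) = s/(-9) - 2/18 = s*(-⅑) - 2*1/18 = -s/9 - ⅑ = -⅑ - s/9)
p*M(-12 - I(3, 4)) = 4*(-⅑ - (-12 - (-6 + 3))/9) = 4*(-⅑ - (-12 - 1*(-3))/9) = 4*(-⅑ - (-12 + 3)/9) = 4*(-⅑ - ⅑*(-9)) = 4*(-⅑ + 1) = 4*(8/9) = 32/9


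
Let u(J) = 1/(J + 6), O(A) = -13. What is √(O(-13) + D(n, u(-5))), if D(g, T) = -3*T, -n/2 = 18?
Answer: 4*I ≈ 4.0*I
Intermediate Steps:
n = -36 (n = -2*18 = -36)
u(J) = 1/(6 + J)
√(O(-13) + D(n, u(-5))) = √(-13 - 3/(6 - 5)) = √(-13 - 3/1) = √(-13 - 3*1) = √(-13 - 3) = √(-16) = 4*I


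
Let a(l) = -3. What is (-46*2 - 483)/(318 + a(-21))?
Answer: -115/63 ≈ -1.8254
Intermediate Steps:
(-46*2 - 483)/(318 + a(-21)) = (-46*2 - 483)/(318 - 3) = (-92 - 483)/315 = -575*1/315 = -115/63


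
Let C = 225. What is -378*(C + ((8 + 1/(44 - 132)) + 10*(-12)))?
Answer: -1879227/44 ≈ -42710.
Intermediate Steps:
-378*(C + ((8 + 1/(44 - 132)) + 10*(-12))) = -378*(225 + ((8 + 1/(44 - 132)) + 10*(-12))) = -378*(225 + ((8 + 1/(-88)) - 120)) = -378*(225 + ((8 - 1/88) - 120)) = -378*(225 + (703/88 - 120)) = -378*(225 - 9857/88) = -378*9943/88 = -1879227/44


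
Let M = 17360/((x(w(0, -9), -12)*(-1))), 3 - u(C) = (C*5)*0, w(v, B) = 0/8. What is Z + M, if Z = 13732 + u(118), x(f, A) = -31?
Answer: 14295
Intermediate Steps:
w(v, B) = 0 (w(v, B) = 0*(⅛) = 0)
u(C) = 3 (u(C) = 3 - C*5*0 = 3 - 5*C*0 = 3 - 1*0 = 3 + 0 = 3)
Z = 13735 (Z = 13732 + 3 = 13735)
M = 560 (M = 17360/((-31*(-1))) = 17360/31 = 17360*(1/31) = 560)
Z + M = 13735 + 560 = 14295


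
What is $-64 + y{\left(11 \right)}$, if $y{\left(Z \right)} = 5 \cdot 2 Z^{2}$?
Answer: $1146$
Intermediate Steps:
$y{\left(Z \right)} = 10 Z^{2}$
$-64 + y{\left(11 \right)} = -64 + 10 \cdot 11^{2} = -64 + 10 \cdot 121 = -64 + 1210 = 1146$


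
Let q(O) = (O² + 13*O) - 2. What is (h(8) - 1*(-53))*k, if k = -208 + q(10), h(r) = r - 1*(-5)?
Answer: 1320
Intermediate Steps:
h(r) = 5 + r (h(r) = r + 5 = 5 + r)
q(O) = -2 + O² + 13*O
k = 20 (k = -208 + (-2 + 10² + 13*10) = -208 + (-2 + 100 + 130) = -208 + 228 = 20)
(h(8) - 1*(-53))*k = ((5 + 8) - 1*(-53))*20 = (13 + 53)*20 = 66*20 = 1320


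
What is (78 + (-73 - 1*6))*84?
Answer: -84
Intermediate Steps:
(78 + (-73 - 1*6))*84 = (78 + (-73 - 6))*84 = (78 - 79)*84 = -1*84 = -84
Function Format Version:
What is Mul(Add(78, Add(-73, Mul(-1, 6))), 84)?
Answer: -84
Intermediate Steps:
Mul(Add(78, Add(-73, Mul(-1, 6))), 84) = Mul(Add(78, Add(-73, -6)), 84) = Mul(Add(78, -79), 84) = Mul(-1, 84) = -84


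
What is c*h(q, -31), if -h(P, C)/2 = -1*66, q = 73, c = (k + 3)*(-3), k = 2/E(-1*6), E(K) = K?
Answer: -1056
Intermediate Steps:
k = -⅓ (k = 2/((-1*6)) = 2/(-6) = 2*(-⅙) = -⅓ ≈ -0.33333)
c = -8 (c = (-⅓ + 3)*(-3) = (8/3)*(-3) = -8)
h(P, C) = 132 (h(P, C) = -(-2)*66 = -2*(-66) = 132)
c*h(q, -31) = -8*132 = -1056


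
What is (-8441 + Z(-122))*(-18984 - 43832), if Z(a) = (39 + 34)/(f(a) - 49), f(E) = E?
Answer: 90673890944/171 ≈ 5.3026e+8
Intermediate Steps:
Z(a) = 73/(-49 + a) (Z(a) = (39 + 34)/(a - 49) = 73/(-49 + a))
(-8441 + Z(-122))*(-18984 - 43832) = (-8441 + 73/(-49 - 122))*(-18984 - 43832) = (-8441 + 73/(-171))*(-62816) = (-8441 + 73*(-1/171))*(-62816) = (-8441 - 73/171)*(-62816) = -1443484/171*(-62816) = 90673890944/171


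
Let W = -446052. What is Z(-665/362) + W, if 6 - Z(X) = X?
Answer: -161467987/362 ≈ -4.4604e+5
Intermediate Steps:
Z(X) = 6 - X
Z(-665/362) + W = (6 - (-665)/362) - 446052 = (6 - 1*(-665/362)) - 446052 = (6 + 665/362) - 446052 = 2837/362 - 446052 = -161467987/362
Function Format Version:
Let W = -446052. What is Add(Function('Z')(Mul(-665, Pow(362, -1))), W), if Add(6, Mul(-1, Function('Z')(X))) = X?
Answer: Rational(-161467987, 362) ≈ -4.4604e+5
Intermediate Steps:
Function('Z')(X) = Add(6, Mul(-1, X))
Add(Function('Z')(Mul(-665, Pow(362, -1))), W) = Add(Add(6, Mul(-1, Mul(-665, Pow(362, -1)))), -446052) = Add(Add(6, Mul(-1, Mul(-665, Rational(1, 362)))), -446052) = Add(Add(6, Mul(-1, Rational(-665, 362))), -446052) = Add(Add(6, Rational(665, 362)), -446052) = Add(Rational(2837, 362), -446052) = Rational(-161467987, 362)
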